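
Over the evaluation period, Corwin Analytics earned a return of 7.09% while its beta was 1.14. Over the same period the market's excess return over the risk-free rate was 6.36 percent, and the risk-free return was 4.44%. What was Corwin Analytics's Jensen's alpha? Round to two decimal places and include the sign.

-4.60%

CAPM benchmark = R_f + β(R_m − R_f) = 4.44% + 1.14 × 6.36% = 11.6904%
α = actual − benchmark = 7.09% − 11.6904% = -4.60%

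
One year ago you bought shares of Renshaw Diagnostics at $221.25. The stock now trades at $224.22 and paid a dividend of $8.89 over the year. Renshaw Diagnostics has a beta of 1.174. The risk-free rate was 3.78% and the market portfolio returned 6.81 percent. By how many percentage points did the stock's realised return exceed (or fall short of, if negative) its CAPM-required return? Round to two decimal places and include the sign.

-1.98%

Realised HPR = (P1 + D1 − P0) / P0 = (224.22 + 8.89 − 221.25) / 221.25 = 11.86 / 221.25 = 5.3605%
MRP = 6.81% − 3.78% = 3.03%
CAPM required = R_f + β·MRP = 3.78% + 1.174 × 3.03% = 7.33722%
α = realised − required = 5.3605% − 7.33722% = -1.98%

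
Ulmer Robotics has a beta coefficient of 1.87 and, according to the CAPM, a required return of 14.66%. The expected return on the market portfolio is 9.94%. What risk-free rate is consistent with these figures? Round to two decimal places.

E(R) = R_f + β(E(R_m) − R_f) = R_f(1 − β) + β·E(R_m)
14.66% = R_f × (1 − 1.87) + 1.87 × 9.94%
14.66% = R_f × -0.87 + 18.5878%
R_f = (14.66% − 18.5878%) / -0.87 = 4.51%

4.51%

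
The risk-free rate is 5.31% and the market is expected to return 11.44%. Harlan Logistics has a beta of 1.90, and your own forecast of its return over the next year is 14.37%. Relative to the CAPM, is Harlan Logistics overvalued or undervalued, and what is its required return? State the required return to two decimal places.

Overvalued; required return 16.96%

MRP = 11.44% − 5.31% = 6.13%
Required return = R_f + β·MRP = 5.31% + 1.90 × 6.13% = 16.96%
Forecast 14.37% < required 16.96% → the stock plots below the SML → overvalued.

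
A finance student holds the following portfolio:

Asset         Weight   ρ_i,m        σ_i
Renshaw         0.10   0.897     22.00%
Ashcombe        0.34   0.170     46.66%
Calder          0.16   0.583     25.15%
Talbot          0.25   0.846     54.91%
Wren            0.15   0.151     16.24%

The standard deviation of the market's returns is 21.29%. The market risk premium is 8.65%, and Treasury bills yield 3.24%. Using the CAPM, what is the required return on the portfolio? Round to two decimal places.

β_Renshaw = 0.897 × 22.00% / 21.29% = 0.9269
β_Ashcombe = 0.170 × 46.66% / 21.29% = 0.3726
β_Calder = 0.583 × 25.15% / 21.29% = 0.6887
β_Talbot = 0.846 × 54.91% / 21.29% = 2.1820
β_Wren = 0.151 × 16.24% / 21.29% = 0.1152
β_P = Σ w_i β_i = 0.10×0.9269 + 0.34×0.3726 + 0.16×0.6887 + 0.25×2.1820 + 0.15×0.1152 = 0.8923
E(R_P) = R_f + β_P × MRP = 3.24% + 0.8923 × 8.65% = 10.96%

10.96%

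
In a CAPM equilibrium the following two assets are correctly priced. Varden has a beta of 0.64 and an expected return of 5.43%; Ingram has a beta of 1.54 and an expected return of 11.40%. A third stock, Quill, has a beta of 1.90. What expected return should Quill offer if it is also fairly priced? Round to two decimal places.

13.79%

MRP (SML slope) = (11.40% − 5.43%) / (1.54 − 0.64) = 5.97% / 0.90 = 6.6333%
R_f (intercept) = 5.43% − 0.64 × 6.6333% = 1.1847%
E(R_Quill) = R_f + β × MRP = 1.1847% + 1.90 × 6.6333% = 13.79%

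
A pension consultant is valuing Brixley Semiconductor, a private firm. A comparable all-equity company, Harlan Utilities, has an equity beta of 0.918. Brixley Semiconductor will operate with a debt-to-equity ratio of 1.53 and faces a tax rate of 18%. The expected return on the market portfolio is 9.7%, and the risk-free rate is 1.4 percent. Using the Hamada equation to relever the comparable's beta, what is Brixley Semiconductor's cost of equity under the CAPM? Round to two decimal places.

18.58%

β_L = β_U × [1 + (1 − t)(D/E)] = 0.918 × [1 + (1 − 0.18) × 1.53]
    = 0.918 × [1 + 0.82 × 1.53] = 0.918 × 2.2546 = 2.0697
MRP = 9.7% − 1.4% = 8.30%
E(R) = R_f + β_L × MRP = 1.4% + 2.0697 × 8.3% = 18.58%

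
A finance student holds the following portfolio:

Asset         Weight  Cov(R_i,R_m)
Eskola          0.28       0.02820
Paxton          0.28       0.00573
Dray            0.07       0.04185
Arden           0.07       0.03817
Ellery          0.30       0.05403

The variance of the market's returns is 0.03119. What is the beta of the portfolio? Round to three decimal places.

β_Eskola = 0.02820 / 0.03119 = 0.9041
β_Paxton = 0.00573 / 0.03119 = 0.1837
β_Dray = 0.04185 / 0.03119 = 1.3418
β_Arden = 0.03817 / 0.03119 = 1.2238
β_Ellery = 0.05403 / 0.03119 = 1.7323
β_P = Σ w_i β_i = 0.28×0.9041 + 0.28×0.1837 + 0.07×1.3418 + 0.07×1.2238 + 0.30×1.7323 = 1.0039

1.004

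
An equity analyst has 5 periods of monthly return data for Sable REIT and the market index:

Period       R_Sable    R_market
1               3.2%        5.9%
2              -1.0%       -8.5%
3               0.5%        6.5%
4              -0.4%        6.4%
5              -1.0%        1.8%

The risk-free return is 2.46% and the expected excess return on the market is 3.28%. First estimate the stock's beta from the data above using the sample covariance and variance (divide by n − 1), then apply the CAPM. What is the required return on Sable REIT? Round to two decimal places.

Mean R_i = (3.2 − 1.0 + 0.5 − 0.4 − 1.0) / 5 = 0.2600%
Mean R_m = (5.9 − 8.5 + 6.5 + 6.4 + 1.8) / 5 = 2.4200%
Σ(R_i − R̄_i)(R_m − R̄_m) = 23.1240  ⇒  Cov = 23.1240 / 4 = 5.7810
Σ(R_m − R̄_m)² = 164.2280  ⇒  Var(R_m) = 164.2280 / 4 = 41.0570
β = Cov / Var(R_m) = 5.7810 / 41.0570 = 0.1408
E(R) = R_f + β × MRP = 2.46% + 0.1408 × 3.28% = 2.92%

2.92%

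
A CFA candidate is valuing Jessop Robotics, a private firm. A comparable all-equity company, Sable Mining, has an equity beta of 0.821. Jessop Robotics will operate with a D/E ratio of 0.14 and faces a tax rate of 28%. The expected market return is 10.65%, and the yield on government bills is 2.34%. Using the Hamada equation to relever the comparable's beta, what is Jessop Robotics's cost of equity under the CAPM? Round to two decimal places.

9.85%

β_L = β_U × [1 + (1 − t)(D/E)] = 0.821 × [1 + (1 − 0.28) × 0.14]
    = 0.821 × [1 + 0.72 × 0.14] = 0.821 × 1.1008 = 0.9038
MRP = 10.65% − 2.34% = 8.31%
E(R) = R_f + β_L × MRP = 2.34% + 0.9038 × 8.31% = 9.85%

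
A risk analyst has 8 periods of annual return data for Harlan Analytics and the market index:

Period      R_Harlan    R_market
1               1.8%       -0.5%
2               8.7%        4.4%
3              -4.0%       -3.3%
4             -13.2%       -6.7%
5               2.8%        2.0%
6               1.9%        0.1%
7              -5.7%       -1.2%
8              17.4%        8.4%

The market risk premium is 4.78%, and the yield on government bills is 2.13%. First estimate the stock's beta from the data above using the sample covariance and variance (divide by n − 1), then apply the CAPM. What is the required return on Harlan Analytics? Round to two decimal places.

11.49%

Mean R_i = (1.8 + 8.7 − 4.0 − 13.2 + 2.8 + 1.9 − 5.7 + 17.4) / 8 = 1.2125%
Mean R_m = (-0.5 + 4.4 − 3.3 − 6.7 + 2.0 + 0.1 − 1.2 + 8.4) / 8 = 0.4000%
Σ(R_i − R̄_i)(R_m − R̄_m) = 293.9300  ⇒  Cov = 293.9300 / 7 = 41.9900
Σ(R_m − R̄_m)² = 150.1200  ⇒  Var(R_m) = 150.1200 / 7 = 21.4457
β = Cov / Var(R_m) = 41.9900 / 21.4457 = 1.9580
E(R) = R_f + β × MRP = 2.13% + 1.9580 × 4.78% = 11.49%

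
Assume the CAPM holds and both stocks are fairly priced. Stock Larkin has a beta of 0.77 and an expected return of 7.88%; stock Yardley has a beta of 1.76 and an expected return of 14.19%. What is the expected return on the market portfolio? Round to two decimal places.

Both satisfy E(R) = R_f + β·MRP, so the slope of the SML is
MRP = (14.19% − 7.88%) / (1.76 − 0.77) = 6.31% / 0.99 = 6.3737%
R_f = E(R_Larkin) − β_Larkin·MRP = 7.88% − 0.77 × 6.3737% = 2.9723%
E(R_m) = R_f + MRP = 2.9723% + 6.3737% = 9.35%

9.35%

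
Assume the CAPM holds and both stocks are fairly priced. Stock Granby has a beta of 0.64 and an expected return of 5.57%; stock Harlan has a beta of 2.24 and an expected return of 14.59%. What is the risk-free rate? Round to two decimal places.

Both satisfy E(R) = R_f + β·MRP, so the slope of the SML is
MRP = (14.59% − 5.57%) / (2.24 − 0.64) = 9.02% / 1.60 = 5.6375%
R_f = E(R_Granby) − β_Granby·MRP = 5.57% − 0.64 × 5.6375% = 1.9620%

1.96%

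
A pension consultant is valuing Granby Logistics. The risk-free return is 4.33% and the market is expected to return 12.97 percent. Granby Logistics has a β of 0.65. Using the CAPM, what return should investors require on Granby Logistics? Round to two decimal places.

9.95%

Market risk premium = E(R_m) − R_f = 12.97% − 4.33% = 8.64%
E(R) = R_f + β × MRP = 4.33% + 0.65 × 8.64% = 9.95%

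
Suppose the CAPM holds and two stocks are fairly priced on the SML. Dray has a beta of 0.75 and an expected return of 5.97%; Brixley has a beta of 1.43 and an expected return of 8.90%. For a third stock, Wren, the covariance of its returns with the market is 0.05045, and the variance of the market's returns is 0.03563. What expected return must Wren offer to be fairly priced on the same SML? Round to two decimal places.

MRP = (8.90% − 5.97%) / (1.43 − 0.75) = 4.3088%
R_f = 5.97% − 0.75 × 4.3088% = 2.7384%
β_Wren = Cov / Var(R_m) = 0.05045 / 0.03563 = 1.4159
E(R_Wren) = R_f + β × MRP = 2.7384% + 1.4159 × 4.3088% = 8.84%

8.84%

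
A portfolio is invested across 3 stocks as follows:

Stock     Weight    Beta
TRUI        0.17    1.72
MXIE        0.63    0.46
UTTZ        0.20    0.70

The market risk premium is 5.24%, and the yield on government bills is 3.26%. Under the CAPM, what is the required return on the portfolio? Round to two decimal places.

β_P = Σ w_i β_i = 0.17×1.72 + 0.63×0.46 + 0.20×0.70 = 0.7222
E(R_P) = R_f + β_P × MRP = 3.26% + 0.7222 × 5.24% = 7.04%

7.04%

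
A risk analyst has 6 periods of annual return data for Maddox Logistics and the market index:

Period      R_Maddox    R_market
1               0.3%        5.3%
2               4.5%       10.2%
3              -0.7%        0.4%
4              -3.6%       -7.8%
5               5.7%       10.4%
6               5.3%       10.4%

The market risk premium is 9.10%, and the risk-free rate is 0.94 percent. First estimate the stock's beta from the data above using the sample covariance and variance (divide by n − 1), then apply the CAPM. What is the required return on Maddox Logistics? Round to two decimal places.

5.46%

Mean R_i = (0.3 + 4.5 − 0.7 − 3.6 + 5.7 + 5.3) / 6 = 1.9167%
Mean R_m = (5.3 + 10.2 + 0.4 − 7.8 + 10.4 + 10.4) / 6 = 4.8167%
Σ(R_i − R̄_i)(R_m − R̄_m) = 134.2983  ⇒  Cov = 134.2983 / 5 = 26.8597
Σ(R_m − R̄_m)² = 270.2483  ⇒  Var(R_m) = 270.2483 / 5 = 54.0497
β = Cov / Var(R_m) = 26.8597 / 54.0497 = 0.4969
E(R) = R_f + β × MRP = 0.94% + 0.4969 × 9.10% = 5.46%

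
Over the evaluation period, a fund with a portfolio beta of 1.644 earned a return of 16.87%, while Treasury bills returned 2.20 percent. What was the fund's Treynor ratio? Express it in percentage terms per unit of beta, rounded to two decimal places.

Treynor = (R_P − R_f) / β_P = (16.87% − 2.20%) / 1.6440 = 14.67% / 1.6440 = 8.92%

8.92%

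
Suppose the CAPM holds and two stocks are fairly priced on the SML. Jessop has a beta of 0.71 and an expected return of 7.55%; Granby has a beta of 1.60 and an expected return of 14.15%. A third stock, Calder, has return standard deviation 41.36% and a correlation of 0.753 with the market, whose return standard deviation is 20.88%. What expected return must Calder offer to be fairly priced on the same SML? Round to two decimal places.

MRP = (14.15% − 7.55%) / (1.60 − 0.71) = 7.4157%
R_f = 7.55% − 0.71 × 7.4157% = 2.2849%
β_Calder = ρ·σ_i/σ_m = 0.753 × 41.36 / 20.88 = 1.4916
E(R_Calder) = R_f + β × MRP = 2.2849% + 1.4916 × 7.4157% = 13.35%

13.35%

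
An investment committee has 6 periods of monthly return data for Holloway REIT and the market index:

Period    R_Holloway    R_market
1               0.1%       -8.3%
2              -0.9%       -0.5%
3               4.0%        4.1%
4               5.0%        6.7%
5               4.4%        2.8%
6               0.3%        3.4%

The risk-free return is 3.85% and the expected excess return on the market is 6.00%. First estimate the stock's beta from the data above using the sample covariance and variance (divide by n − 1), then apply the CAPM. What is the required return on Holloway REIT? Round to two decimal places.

Mean R_i = (0.1 − 0.9 + 4.0 + 5.0 + 4.4 + 0.3) / 6 = 2.1500%
Mean R_m = (-8.3 − 0.5 + 4.1 + 6.7 + 2.8 + 3.4) / 6 = 1.3667%
Σ(R_i − R̄_i)(R_m − R̄_m) = 45.2300  ⇒  Cov = 45.2300 / 5 = 9.0460
Σ(R_m − R̄_m)² = 139.0333  ⇒  Var(R_m) = 139.0333 / 5 = 27.8067
β = Cov / Var(R_m) = 9.0460 / 27.8067 = 0.3253
E(R) = R_f + β × MRP = 3.85% + 0.3253 × 6.00% = 5.80%

5.80%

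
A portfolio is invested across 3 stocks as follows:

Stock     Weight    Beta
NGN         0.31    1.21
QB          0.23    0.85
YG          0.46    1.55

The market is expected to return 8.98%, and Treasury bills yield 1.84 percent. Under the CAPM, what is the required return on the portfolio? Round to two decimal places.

11.00%

β_P = Σ w_i β_i = 0.31×1.21 + 0.23×0.85 + 0.46×1.55 = 1.2836
MRP = 8.98% − 1.84% = 7.14%
E(R_P) = R_f + β_P × MRP = 1.84% + 1.2836 × 7.14% = 11.00%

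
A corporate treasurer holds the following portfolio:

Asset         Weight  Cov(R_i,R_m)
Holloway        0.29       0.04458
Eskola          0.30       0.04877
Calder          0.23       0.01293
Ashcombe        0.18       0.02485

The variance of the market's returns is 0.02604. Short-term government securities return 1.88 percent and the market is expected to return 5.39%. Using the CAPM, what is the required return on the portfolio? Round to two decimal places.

6.60%

β_Holloway = 0.04458 / 0.02604 = 1.7120
β_Eskola = 0.04877 / 0.02604 = 1.8729
β_Calder = 0.01293 / 0.02604 = 0.4965
β_Ashcombe = 0.02485 / 0.02604 = 0.9543
β_P = Σ w_i β_i = 0.29×1.7120 + 0.30×1.8729 + 0.23×0.4965 + 0.18×0.9543 = 1.3443
MRP = 5.39% − 1.88% = 3.51%
E(R_P) = R_f + β_P × MRP = 1.88% + 1.3443 × 3.51% = 6.60%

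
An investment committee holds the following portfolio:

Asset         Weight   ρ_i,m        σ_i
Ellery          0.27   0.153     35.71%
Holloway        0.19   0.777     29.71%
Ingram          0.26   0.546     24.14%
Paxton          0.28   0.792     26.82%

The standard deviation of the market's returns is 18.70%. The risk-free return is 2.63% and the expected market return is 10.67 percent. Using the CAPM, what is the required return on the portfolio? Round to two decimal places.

9.18%

β_Ellery = 0.153 × 35.71% / 18.70% = 0.2922
β_Holloway = 0.777 × 29.71% / 18.70% = 1.2345
β_Ingram = 0.546 × 24.14% / 18.70% = 0.7048
β_Paxton = 0.792 × 26.82% / 18.70% = 1.1359
β_P = Σ w_i β_i = 0.27×0.2922 + 0.19×1.2345 + 0.26×0.7048 + 0.28×1.1359 = 0.8147
MRP = 10.67% − 2.63% = 8.04%
E(R_P) = R_f + β_P × MRP = 2.63% + 0.8147 × 8.04% = 9.18%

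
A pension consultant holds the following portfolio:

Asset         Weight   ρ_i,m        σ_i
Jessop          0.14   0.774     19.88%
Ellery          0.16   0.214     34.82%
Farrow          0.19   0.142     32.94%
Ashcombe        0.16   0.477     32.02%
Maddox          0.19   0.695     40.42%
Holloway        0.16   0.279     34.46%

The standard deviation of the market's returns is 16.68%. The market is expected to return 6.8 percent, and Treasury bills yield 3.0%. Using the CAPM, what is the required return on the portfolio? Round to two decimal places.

6.09%

β_Jessop = 0.774 × 19.88% / 16.68% = 0.9225
β_Ellery = 0.214 × 34.82% / 16.68% = 0.4467
β_Farrow = 0.142 × 32.94% / 16.68% = 0.2804
β_Ashcombe = 0.477 × 32.02% / 16.68% = 0.9157
β_Maddox = 0.695 × 40.42% / 16.68% = 1.6842
β_Holloway = 0.279 × 34.46% / 16.68% = 0.5764
β_P = Σ w_i β_i = 0.14×0.9225 + 0.16×0.4467 + 0.19×0.2804 + 0.16×0.9157 + 0.19×1.6842 + 0.16×0.5764 = 0.8126
MRP = 6.8% − 3.0% = 3.80%
E(R_P) = R_f + β_P × MRP = 3.0% + 0.8126 × 3.8% = 6.09%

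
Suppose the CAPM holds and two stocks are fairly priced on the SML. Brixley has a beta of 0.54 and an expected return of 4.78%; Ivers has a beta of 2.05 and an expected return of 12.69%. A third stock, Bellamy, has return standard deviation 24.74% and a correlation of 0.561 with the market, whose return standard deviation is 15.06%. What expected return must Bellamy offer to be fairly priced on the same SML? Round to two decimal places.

6.78%

MRP = (12.69% − 4.78%) / (2.05 − 0.54) = 5.2384%
R_f = 4.78% − 0.54 × 5.2384% = 1.9513%
β_Bellamy = ρ·σ_i/σ_m = 0.561 × 24.74 / 15.06 = 0.9216
E(R_Bellamy) = R_f + β × MRP = 1.9513% + 0.9216 × 5.2384% = 6.78%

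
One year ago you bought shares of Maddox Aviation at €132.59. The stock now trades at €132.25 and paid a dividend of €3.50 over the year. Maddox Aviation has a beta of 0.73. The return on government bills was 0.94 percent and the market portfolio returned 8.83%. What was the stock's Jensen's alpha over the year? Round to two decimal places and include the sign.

Realised HPR = (P1 + D1 − P0) / P0 = (132.25 + 3.50 − 132.59) / 132.59 = 3.16 / 132.59 = 2.3833%
MRP = 8.83% − 0.94% = 7.89%
CAPM required = R_f + β·MRP = 0.94% + 0.73 × 7.89% = 6.6997%
α = realised − required = 2.3833% − 6.6997% = -4.32%

-4.32%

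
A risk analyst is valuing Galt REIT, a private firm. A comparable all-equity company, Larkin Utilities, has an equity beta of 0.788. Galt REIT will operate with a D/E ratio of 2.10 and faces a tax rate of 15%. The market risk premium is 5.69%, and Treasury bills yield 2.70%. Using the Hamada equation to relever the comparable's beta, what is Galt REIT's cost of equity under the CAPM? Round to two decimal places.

15.19%

β_L = β_U × [1 + (1 − t)(D/E)] = 0.788 × [1 + (1 − 0.15) × 2.10]
    = 0.788 × [1 + 0.85 × 2.10] = 0.788 × 2.7850 = 2.1946
E(R) = R_f + β_L × MRP = 2.70% + 2.1946 × 5.69% = 15.19%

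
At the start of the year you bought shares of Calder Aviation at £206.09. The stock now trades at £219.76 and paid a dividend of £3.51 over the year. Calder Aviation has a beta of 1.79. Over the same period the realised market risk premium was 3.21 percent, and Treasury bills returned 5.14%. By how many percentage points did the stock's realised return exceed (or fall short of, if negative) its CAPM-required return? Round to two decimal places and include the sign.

Realised HPR = (P1 + D1 − P0) / P0 = (219.76 + 3.51 − 206.09) / 206.09 = 17.18 / 206.09 = 8.3362%
CAPM required = R_f + β·MRP = 5.14% + 1.79 × 3.21% = 10.8859%
α = realised − required = 8.3362% − 10.8859% = -2.55%

-2.55%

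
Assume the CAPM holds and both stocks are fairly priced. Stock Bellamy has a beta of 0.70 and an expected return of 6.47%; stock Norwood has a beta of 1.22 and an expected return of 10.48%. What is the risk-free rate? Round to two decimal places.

1.07%

Both satisfy E(R) = R_f + β·MRP, so the slope of the SML is
MRP = (10.48% − 6.47%) / (1.22 − 0.70) = 4.01% / 0.52 = 7.7115%
R_f = E(R_Bellamy) − β_Bellamy·MRP = 6.47% − 0.70 × 7.7115% = 1.0720%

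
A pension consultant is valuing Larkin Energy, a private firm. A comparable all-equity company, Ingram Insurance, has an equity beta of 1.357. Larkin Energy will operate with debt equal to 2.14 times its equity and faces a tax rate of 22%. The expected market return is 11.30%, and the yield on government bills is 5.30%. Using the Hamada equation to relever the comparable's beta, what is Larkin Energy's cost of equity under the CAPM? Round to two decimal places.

β_L = β_U × [1 + (1 − t)(D/E)] = 1.357 × [1 + (1 − 0.22) × 2.14]
    = 1.357 × [1 + 0.78 × 2.14] = 1.357 × 2.6692 = 3.6221
MRP = 11.30% − 5.30% = 6.00%
E(R) = R_f + β_L × MRP = 5.30% + 3.6221 × 6.00% = 27.03%

27.03%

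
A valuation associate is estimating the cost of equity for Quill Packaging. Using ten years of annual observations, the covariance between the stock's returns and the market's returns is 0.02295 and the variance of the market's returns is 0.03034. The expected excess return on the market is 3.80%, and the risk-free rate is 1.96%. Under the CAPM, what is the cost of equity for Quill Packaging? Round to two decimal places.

β = Cov(R_i, R_m) / Var(R_m) = 0.02295 / 0.03034 = 0.7564
E(R) = R_f + β × MRP = 1.96% + 0.7564 × 3.80% = 4.83%

4.83%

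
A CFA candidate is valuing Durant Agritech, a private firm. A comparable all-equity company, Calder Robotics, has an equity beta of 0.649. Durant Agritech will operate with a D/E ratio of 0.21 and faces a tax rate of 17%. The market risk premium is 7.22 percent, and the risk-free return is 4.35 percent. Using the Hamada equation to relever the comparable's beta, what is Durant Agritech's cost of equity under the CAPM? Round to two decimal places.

β_L = β_U × [1 + (1 − t)(D/E)] = 0.649 × [1 + (1 − 0.17) × 0.21]
    = 0.649 × [1 + 0.83 × 0.21] = 0.649 × 1.1743 = 0.7621
E(R) = R_f + β_L × MRP = 4.35% + 0.7621 × 7.22% = 9.85%

9.85%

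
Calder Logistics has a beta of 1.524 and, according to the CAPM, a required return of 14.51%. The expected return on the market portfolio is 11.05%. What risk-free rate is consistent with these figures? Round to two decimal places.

E(R) = R_f + β(E(R_m) − R_f) = R_f(1 − β) + β·E(R_m)
14.51% = R_f × (1 − 1.524) + 1.524 × 11.05%
14.51% = R_f × -0.524 + 16.84020%
R_f = (14.51% − 16.84020%) / -0.524 = 4.45%

4.45%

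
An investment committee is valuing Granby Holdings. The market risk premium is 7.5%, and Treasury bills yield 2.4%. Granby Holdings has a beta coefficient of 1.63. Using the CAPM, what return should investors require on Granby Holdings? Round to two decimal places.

E(R) = R_f + β × MRP = 2.4% + 1.63 × 7.5% = 14.63%

14.63%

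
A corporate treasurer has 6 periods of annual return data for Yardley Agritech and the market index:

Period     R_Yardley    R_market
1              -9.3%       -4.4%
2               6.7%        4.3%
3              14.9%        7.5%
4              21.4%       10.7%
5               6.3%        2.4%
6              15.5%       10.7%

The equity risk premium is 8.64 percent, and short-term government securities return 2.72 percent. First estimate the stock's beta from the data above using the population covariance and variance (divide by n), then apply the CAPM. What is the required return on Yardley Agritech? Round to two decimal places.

Mean R_i = (-9.3 + 6.7 + 14.9 + 21.4 + 6.3 + 15.5) / 6 = 9.2500%
Mean R_m = (-4.4 + 4.3 + 7.5 + 10.7 + 2.4 + 10.7) / 6 = 5.2000%
Σ(R_i − R̄_i)(R_m − R̄_m) = 302.8300  ⇒  Cov = 302.8300 / 6 = 50.4717
Σ(R_m − R̄_m)² = 166.6000  ⇒  Var(R_m) = 166.6000 / 6 = 27.7667
β = Cov / Var(R_m) = 50.4717 / 27.7667 = 1.8177
E(R) = R_f + β × MRP = 2.72% + 1.8177 × 8.64% = 18.42%

18.42%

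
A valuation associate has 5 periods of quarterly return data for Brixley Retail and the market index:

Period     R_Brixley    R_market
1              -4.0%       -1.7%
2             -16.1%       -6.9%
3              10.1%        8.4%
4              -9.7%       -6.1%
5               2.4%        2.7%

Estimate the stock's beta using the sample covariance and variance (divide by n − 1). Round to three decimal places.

Mean R_i = (-4.0 − 16.1 + 10.1 − 9.7 + 2.4) / 5 = -3.4600%
Mean R_m = (-1.7 − 6.9 + 8.4 − 6.1 + 2.7) / 5 = -0.7200%
Σ(R_i − R̄_i)(R_m − R̄_m) = 255.9240  ⇒  Cov = 255.9240 / 4 = 63.9810
Σ(R_m − R̄_m)² = 162.9680  ⇒  Var(R_m) = 162.9680 / 4 = 40.7420
β = Cov / Var(R_m) = 63.9810 / 40.7420 = 1.5704

1.570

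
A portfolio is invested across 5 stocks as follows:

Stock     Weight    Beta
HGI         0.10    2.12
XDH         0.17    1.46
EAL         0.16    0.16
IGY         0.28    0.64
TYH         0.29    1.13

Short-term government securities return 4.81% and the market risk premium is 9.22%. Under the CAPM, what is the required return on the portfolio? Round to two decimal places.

β_P = Σ w_i β_i = 0.10×2.12 + 0.17×1.46 + 0.16×0.16 + 0.28×0.64 + 0.29×1.13 = 0.9927
E(R_P) = R_f + β_P × MRP = 4.81% + 0.9927 × 9.22% = 13.96%

13.96%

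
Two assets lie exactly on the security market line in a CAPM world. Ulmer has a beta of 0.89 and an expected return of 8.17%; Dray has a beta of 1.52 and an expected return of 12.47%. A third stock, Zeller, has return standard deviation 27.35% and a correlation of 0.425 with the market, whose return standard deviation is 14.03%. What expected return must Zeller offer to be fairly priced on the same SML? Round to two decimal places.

MRP = (12.47% − 8.17%) / (1.52 − 0.89) = 6.8254%
R_f = 8.17% − 0.89 × 6.8254% = 2.0954%
β_Zeller = ρ·σ_i/σ_m = 0.425 × 27.35 / 14.03 = 0.8285
E(R_Zeller) = R_f + β × MRP = 2.0954% + 0.8285 × 6.8254% = 7.75%

7.75%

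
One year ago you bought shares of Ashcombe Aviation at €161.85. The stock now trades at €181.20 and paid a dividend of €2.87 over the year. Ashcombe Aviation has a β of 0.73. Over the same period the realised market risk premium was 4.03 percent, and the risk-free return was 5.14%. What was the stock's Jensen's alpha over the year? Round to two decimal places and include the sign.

Realised HPR = (P1 + D1 − P0) / P0 = (181.20 + 2.87 − 161.85) / 161.85 = 22.22 / 161.85 = 13.7288%
CAPM required = R_f + β·MRP = 5.14% + 0.73 × 4.03% = 8.0819%
α = realised − required = 13.7288% − 8.0819% = +5.65%

+5.65%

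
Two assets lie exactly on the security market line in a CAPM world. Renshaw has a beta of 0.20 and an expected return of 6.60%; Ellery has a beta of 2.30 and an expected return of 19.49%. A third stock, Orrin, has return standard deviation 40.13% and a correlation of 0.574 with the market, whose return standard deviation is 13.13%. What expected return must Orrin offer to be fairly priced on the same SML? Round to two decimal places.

16.14%

MRP = (19.49% − 6.60%) / (2.30 − 0.20) = 6.1381%
R_f = 6.60% − 0.20 × 6.1381% = 5.3724%
β_Orrin = ρ·σ_i/σ_m = 0.574 × 40.13 / 13.13 = 1.7544
E(R_Orrin) = R_f + β × MRP = 5.3724% + 1.7544 × 6.1381% = 16.14%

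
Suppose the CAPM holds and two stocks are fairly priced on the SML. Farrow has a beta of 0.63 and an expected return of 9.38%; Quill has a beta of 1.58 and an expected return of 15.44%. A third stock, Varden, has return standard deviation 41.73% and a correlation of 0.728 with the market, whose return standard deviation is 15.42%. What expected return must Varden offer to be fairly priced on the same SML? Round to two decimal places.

MRP = (15.44% − 9.38%) / (1.58 − 0.63) = 6.3789%
R_f = 9.38% − 0.63 × 6.3789% = 5.3613%
β_Varden = ρ·σ_i/σ_m = 0.728 × 41.73 / 15.42 = 1.9701
E(R_Varden) = R_f + β × MRP = 5.3613% + 1.9701 × 6.3789% = 17.93%

17.93%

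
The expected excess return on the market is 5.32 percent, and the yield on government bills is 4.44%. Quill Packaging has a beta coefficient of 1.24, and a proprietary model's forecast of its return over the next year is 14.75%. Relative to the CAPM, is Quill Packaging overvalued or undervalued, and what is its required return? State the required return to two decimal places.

Undervalued; required return 11.04%

Required return = R_f + β·MRP = 4.44% + 1.24 × 5.32% = 11.04%
Forecast 14.75% > required 11.04% → the stock plots above the SML → undervalued.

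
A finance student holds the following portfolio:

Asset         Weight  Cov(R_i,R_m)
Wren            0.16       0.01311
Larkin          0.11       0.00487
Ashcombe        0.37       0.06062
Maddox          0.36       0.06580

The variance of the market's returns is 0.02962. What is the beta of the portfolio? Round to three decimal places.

β_Wren = 0.01311 / 0.02962 = 0.4426
β_Larkin = 0.00487 / 0.02962 = 0.1644
β_Ashcombe = 0.06062 / 0.02962 = 2.0466
β_Maddox = 0.06580 / 0.02962 = 2.2215
β_P = Σ w_i β_i = 0.16×0.4426 + 0.11×0.1644 + 0.37×2.0466 + 0.36×2.2215 = 1.6459

1.646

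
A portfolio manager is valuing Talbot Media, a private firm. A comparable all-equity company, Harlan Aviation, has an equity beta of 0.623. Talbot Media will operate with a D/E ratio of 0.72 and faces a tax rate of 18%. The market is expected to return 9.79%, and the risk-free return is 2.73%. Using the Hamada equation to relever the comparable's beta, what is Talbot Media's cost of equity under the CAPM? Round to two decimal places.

β_L = β_U × [1 + (1 − t)(D/E)] = 0.623 × [1 + (1 − 0.18) × 0.72]
    = 0.623 × [1 + 0.82 × 0.72] = 0.623 × 1.5904 = 0.9908
MRP = 9.79% − 2.73% = 7.06%
E(R) = R_f + β_L × MRP = 2.73% + 0.9908 × 7.06% = 9.73%

9.73%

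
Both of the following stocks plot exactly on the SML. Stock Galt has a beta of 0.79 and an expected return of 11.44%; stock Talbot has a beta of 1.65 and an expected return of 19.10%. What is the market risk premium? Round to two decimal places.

Both satisfy E(R) = R_f + β·MRP, so the slope of the SML is
MRP = (19.10% − 11.44%) / (1.65 − 0.79) = 7.66% / 0.86 = 8.9070%

8.91%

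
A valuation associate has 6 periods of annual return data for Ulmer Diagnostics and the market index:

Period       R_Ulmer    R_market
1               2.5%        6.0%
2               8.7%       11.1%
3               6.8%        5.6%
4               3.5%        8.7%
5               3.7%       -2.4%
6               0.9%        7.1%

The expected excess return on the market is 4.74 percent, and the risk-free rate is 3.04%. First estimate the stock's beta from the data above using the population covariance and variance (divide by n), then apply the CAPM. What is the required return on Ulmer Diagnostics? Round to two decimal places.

3.97%

Mean R_i = (2.5 + 8.7 + 6.8 + 3.5 + 3.7 + 0.9) / 6 = 4.3500%
Mean R_m = (6.0 + 11.1 + 5.6 + 8.7 − 2.4 + 7.1) / 6 = 6.0167%
Σ(R_i − R̄_i)(R_m − R̄_m) = 20.5750  ⇒  Cov = 20.5750 / 6 = 3.4292
Σ(R_m − R̄_m)² = 105.2283  ⇒  Var(R_m) = 105.2283 / 6 = 17.5381
β = Cov / Var(R_m) = 3.4292 / 17.5381 = 0.1955
E(R) = R_f + β × MRP = 3.04% + 0.1955 × 4.74% = 3.97%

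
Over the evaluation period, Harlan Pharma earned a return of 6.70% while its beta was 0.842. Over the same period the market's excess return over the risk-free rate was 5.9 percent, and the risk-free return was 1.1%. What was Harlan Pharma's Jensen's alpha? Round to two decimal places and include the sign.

+0.63%

CAPM benchmark = R_f + β(R_m − R_f) = 1.1% + 0.842 × 5.9% = 6.0678%
α = actual − benchmark = 6.70% − 6.0678% = +0.63%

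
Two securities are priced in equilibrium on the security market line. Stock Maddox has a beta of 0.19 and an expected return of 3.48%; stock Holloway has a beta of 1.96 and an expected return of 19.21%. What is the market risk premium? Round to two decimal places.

Both satisfy E(R) = R_f + β·MRP, so the slope of the SML is
MRP = (19.21% − 3.48%) / (1.96 − 0.19) = 15.73% / 1.77 = 8.8870%

8.89%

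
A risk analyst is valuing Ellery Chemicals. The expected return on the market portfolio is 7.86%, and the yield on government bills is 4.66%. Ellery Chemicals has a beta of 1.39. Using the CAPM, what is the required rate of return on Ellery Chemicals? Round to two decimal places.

Market risk premium = E(R_m) − R_f = 7.86% − 4.66% = 3.20%
E(R) = R_f + β × MRP = 4.66% + 1.39 × 3.20% = 9.11%

9.11%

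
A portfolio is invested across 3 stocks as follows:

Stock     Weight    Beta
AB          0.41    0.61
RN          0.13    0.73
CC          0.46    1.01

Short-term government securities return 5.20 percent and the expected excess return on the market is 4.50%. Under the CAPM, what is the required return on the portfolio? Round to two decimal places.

β_P = Σ w_i β_i = 0.41×0.61 + 0.13×0.73 + 0.46×1.01 = 0.8096
E(R_P) = R_f + β_P × MRP = 5.20% + 0.8096 × 4.50% = 8.84%

8.84%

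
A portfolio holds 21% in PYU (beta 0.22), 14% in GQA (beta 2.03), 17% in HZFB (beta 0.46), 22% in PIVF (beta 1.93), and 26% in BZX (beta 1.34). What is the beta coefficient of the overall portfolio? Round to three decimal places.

1.182

β_P = Σ w_i β_i = 0.21×0.22 + 0.14×2.03 + 0.17×0.46 + 0.22×1.93 + 0.26×1.34 = 1.1816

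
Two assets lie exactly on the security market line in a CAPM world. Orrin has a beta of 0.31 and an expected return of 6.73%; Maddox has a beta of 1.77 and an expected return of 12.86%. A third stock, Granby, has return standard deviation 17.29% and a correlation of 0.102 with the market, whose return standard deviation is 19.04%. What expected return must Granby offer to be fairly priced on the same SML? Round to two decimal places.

5.82%

MRP = (12.86% − 6.73%) / (1.77 − 0.31) = 4.1986%
R_f = 6.73% − 0.31 × 4.1986% = 5.4284%
β_Granby = ρ·σ_i/σ_m = 0.102 × 17.29 / 19.04 = 0.0926
E(R_Granby) = R_f + β × MRP = 5.4284% + 0.0926 × 4.1986% = 5.82%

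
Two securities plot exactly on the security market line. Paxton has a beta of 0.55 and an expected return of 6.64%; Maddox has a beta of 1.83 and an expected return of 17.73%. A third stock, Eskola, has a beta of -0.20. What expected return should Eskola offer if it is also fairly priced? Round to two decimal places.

MRP (SML slope) = (17.73% − 6.64%) / (1.83 − 0.55) = 11.09% / 1.28 = 8.6641%
R_f (intercept) = 6.64% − 0.55 × 8.6641% = 1.8747%
E(R_Eskola) = R_f + β × MRP = 1.8747% + -0.20 × 8.6641% = 0.14%

0.14%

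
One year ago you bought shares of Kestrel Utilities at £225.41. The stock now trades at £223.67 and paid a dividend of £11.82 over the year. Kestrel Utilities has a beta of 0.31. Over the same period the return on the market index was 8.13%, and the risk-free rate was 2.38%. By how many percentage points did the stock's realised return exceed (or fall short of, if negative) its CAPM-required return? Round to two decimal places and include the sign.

+0.31%

Realised HPR = (P1 + D1 − P0) / P0 = (223.67 + 11.82 − 225.41) / 225.41 = 10.08 / 225.41 = 4.4719%
MRP = 8.13% − 2.38% = 5.75%
CAPM required = R_f + β·MRP = 2.38% + 0.31 × 5.75% = 4.1625%
α = realised − required = 4.4719% − 4.1625% = +0.31%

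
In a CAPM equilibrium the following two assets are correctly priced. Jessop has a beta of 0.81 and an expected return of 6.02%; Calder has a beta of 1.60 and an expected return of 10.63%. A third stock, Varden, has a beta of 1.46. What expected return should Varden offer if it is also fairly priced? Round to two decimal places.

MRP (SML slope) = (10.63% − 6.02%) / (1.60 − 0.81) = 4.61% / 0.79 = 5.8354%
R_f (intercept) = 6.02% − 0.81 × 5.8354% = 1.2933%
E(R_Varden) = R_f + β × MRP = 1.2933% + 1.46 × 5.8354% = 9.81%

9.81%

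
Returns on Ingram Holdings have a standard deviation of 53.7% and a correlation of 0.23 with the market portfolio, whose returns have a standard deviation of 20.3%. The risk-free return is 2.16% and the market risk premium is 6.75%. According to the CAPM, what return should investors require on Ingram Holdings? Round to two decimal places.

6.27%

β = ρ × σ_i / σ_m = 0.23 × 53.7% / 20.3% = 0.6084
E(R) = 2.16% + 0.6084 × 6.75% = 6.27%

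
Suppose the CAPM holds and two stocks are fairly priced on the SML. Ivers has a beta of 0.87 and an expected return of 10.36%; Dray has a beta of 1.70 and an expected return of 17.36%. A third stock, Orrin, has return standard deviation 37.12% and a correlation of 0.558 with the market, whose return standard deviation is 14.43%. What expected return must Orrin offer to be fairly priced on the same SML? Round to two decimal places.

MRP = (17.36% − 10.36%) / (1.70 − 0.87) = 8.4337%
R_f = 10.36% − 0.87 × 8.4337% = 3.0227%
β_Orrin = ρ·σ_i/σ_m = 0.558 × 37.12 / 14.43 = 1.4354
E(R_Orrin) = R_f + β × MRP = 3.0227% + 1.4354 × 8.4337% = 15.13%

15.13%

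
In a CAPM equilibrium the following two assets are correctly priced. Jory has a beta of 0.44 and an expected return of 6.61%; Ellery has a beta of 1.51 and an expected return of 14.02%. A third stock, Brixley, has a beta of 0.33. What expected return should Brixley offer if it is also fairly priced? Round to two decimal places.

5.85%

MRP (SML slope) = (14.02% − 6.61%) / (1.51 − 0.44) = 7.41% / 1.07 = 6.9252%
R_f (intercept) = 6.61% − 0.44 × 6.9252% = 3.5629%
E(R_Brixley) = R_f + β × MRP = 3.5629% + 0.33 × 6.9252% = 5.85%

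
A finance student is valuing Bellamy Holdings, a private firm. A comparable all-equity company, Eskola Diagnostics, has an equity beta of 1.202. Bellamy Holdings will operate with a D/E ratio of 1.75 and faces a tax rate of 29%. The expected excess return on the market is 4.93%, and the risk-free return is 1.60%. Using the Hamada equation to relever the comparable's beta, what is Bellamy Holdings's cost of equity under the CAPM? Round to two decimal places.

14.89%

β_L = β_U × [1 + (1 − t)(D/E)] = 1.202 × [1 + (1 − 0.29) × 1.75]
    = 1.202 × [1 + 0.71 × 1.75] = 1.202 × 2.2425 = 2.6955
E(R) = R_f + β_L × MRP = 1.60% + 2.6955 × 4.93% = 14.89%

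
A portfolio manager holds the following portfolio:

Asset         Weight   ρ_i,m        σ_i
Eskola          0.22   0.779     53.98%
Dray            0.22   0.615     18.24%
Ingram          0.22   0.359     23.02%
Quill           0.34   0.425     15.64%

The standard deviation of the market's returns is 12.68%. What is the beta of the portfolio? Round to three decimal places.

1.246

β_Eskola = 0.779 × 53.98% / 12.68% = 3.3163
β_Dray = 0.615 × 18.24% / 12.68% = 0.8847
β_Ingram = 0.359 × 23.02% / 12.68% = 0.6517
β_Quill = 0.425 × 15.64% / 12.68% = 0.5242
β_P = Σ w_i β_i = 0.22×3.3163 + 0.22×0.8847 + 0.22×0.6517 + 0.34×0.5242 = 1.2458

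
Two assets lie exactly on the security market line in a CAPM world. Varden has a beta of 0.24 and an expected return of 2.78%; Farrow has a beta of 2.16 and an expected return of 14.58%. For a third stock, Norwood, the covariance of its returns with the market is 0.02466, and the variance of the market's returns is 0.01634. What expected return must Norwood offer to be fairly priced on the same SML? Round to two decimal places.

10.58%

MRP = (14.58% − 2.78%) / (2.16 − 0.24) = 6.1458%
R_f = 2.78% − 0.24 × 6.1458% = 1.3050%
β_Norwood = Cov / Var(R_m) = 0.02466 / 0.01634 = 1.5092
E(R_Norwood) = R_f + β × MRP = 1.3050% + 1.5092 × 6.1458% = 10.58%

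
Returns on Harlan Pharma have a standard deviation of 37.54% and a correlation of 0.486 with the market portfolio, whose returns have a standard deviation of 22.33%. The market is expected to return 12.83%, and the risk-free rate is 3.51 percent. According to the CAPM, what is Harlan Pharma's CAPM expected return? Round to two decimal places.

β = ρ × σ_i / σ_m = 0.486 × 37.54% / 22.33% = 0.8170
MRP = 12.83% − 3.51% = 9.32%
E(R) = 3.51% + 0.8170 × 9.32% = 11.12%

11.12%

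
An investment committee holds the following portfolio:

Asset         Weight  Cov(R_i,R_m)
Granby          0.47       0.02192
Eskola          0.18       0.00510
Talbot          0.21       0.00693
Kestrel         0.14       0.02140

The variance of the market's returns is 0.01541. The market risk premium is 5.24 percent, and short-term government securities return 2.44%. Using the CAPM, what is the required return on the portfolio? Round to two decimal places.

7.77%

β_Granby = 0.02192 / 0.01541 = 1.4225
β_Eskola = 0.00510 / 0.01541 = 0.3310
β_Talbot = 0.00693 / 0.01541 = 0.4497
β_Kestrel = 0.02140 / 0.01541 = 1.3887
β_P = Σ w_i β_i = 0.47×1.4225 + 0.18×0.3310 + 0.21×0.4497 + 0.14×1.3887 = 1.0170
E(R_P) = R_f + β_P × MRP = 2.44% + 1.0170 × 5.24% = 7.77%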